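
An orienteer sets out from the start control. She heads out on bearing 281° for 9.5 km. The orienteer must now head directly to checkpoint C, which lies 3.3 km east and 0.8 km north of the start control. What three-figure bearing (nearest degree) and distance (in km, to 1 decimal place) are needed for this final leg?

Leg 1 (281°, 9.5 km): east 9.5 sin 281° = -9.33, north 9.5 cos 281° = 1.81
Current position: (-9.33, 1.81). Target: (3.3, 0.8). Remaining: Δeast = 12.63, Δnorth = -1.01.
Bearing = atan2(12.63, -1.01) mod 360° = 94.59°; distance = √((12.63)² + (-1.01)²) = 12.666 km.

095°, 12.7 km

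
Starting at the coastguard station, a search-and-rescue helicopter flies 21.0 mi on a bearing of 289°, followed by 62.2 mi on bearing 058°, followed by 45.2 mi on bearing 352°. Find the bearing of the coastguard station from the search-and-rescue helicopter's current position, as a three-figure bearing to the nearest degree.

197°

Leg 1 (289°, 21.0 mi): east 21.0 sin 289° = -19.86, north 21.0 cos 289° = 6.84
Leg 2 (058°, 62.2 mi): east 62.2 sin 58° = 52.75, north 62.2 cos 58° = 32.96
Leg 3 (352°, 45.2 mi): east 45.2 sin 352° = -6.29, north 45.2 cos 352° = 44.76
Net displacement: 26.60 east, 84.56 north. Direction back to start is (-26.60, -84.56): bearing = atan2(-26.60, -84.56) mod 360° = 197.46° ≈ 197°.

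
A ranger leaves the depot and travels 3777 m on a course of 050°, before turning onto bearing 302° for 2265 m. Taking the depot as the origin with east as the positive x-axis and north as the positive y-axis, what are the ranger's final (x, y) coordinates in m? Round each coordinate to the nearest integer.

Leg 1 (050°, 3777 m): east 3777 sin 50° = 2893.35, north 3777 cos 50° = 2427.81
Leg 2 (302°, 2265 m): east 2265 sin 302° = -1920.83, north 2265 cos 302° = 1200.27
Summing: 972.52 m east, 3628.08 m north → (973, 3628).

(973, 3628)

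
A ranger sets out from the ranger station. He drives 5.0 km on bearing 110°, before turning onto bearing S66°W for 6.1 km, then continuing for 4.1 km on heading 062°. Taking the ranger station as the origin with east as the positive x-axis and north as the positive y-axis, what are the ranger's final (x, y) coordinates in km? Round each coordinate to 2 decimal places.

(2.75, -2.27)

Leg 1 (110°, 5.0 km): east 5.0 sin 110° = 4.70, north 5.0 cos 110° = -1.71
Leg 2 (S66°W, 6.1 km): east 6.1 sin 246° = -5.57, north 6.1 cos 246° = -2.48
Leg 3 (062°, 4.1 km): east 4.1 sin 62° = 3.62, north 4.1 cos 62° = 1.92
Summing: 2.75 km east, -2.27 km north → (2.75, -2.27).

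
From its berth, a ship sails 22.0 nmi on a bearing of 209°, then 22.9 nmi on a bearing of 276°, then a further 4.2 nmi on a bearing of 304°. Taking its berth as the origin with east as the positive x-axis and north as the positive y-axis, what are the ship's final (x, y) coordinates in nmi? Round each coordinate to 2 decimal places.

Leg 1 (209°, 22.0 nmi): east 22.0 sin 209° = -10.67, north 22.0 cos 209° = -19.24
Leg 2 (276°, 22.9 nmi): east 22.9 sin 276° = -22.77, north 22.9 cos 276° = 2.39
Leg 3 (304°, 4.2 nmi): east 4.2 sin 304° = -3.48, north 4.2 cos 304° = 2.35
Summing: -36.92 nmi east, -14.50 nmi north → (-36.92, -14.50).

(-36.92, -14.50)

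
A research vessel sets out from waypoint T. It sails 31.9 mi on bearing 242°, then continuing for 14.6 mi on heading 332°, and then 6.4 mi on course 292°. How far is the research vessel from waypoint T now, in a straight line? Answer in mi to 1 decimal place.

41.0 mi

Leg 1 (242°, 31.9 mi): east 31.9 sin 242° = -28.17, north 31.9 cos 242° = -14.98
Leg 2 (332°, 14.6 mi): east 14.6 sin 332° = -6.85, north 14.6 cos 332° = 12.89
Leg 3 (292°, 6.4 mi): east 6.4 sin 292° = -5.93, north 6.4 cos 292° = 2.40
Net: -40.95 east, 0.31 north. Distance = √((-40.95)² + (0.31)²) = 40.955 mi.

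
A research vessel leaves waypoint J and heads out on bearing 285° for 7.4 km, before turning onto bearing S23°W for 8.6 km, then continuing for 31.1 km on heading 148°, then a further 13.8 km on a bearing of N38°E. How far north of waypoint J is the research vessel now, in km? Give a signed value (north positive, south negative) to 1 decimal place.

-21.5 km

Leg 1 (285°, 7.4 km): east 7.4 sin 285° = -7.15, north 7.4 cos 285° = 1.92
Leg 2 (S23°W, 8.6 km): east 8.6 sin 203° = -3.36, north 8.6 cos 203° = -7.92
Leg 3 (148°, 31.1 km): east 31.1 sin 148° = 16.48, north 31.1 cos 148° = -26.37
Leg 4 (N38°E, 13.8 km): east 13.8 sin 38° = 8.50, north 13.8 cos 38° = 10.87
Net north component: -21.50 km.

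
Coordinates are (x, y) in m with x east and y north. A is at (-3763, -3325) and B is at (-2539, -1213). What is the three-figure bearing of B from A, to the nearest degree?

030°

Δeast = -2539 − -3763 = 1224.00; Δnorth = -1213 − -3325 = 2112.00.
Bearing = atan2(Δeast, Δnorth) mod 360° = 30.09° ≈ 030°.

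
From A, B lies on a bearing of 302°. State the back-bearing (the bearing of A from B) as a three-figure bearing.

Back-bearing = 302° − 180° = 122°.

122°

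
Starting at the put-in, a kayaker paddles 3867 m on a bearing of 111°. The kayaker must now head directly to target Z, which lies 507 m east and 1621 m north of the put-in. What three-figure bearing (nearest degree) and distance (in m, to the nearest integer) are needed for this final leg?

314°, 4321 m

Leg 1 (111°, 3867 m): east 3867 sin 111° = 3610.16, north 3867 cos 111° = -1385.81
Current position: (3610.16, -1385.81). Target: (507, 1621). Remaining: Δeast = -3103.16, Δnorth = 3006.81.
Bearing = atan2(-3103.16, 3006.81) mod 360° = 314.10°; distance = √((-3103.16)² + (3006.81)²) = 4320.934 m.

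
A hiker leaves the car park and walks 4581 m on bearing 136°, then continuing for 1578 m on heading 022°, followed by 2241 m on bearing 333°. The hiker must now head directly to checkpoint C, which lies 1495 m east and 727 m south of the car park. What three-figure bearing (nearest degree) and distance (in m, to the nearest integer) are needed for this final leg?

235°, 1544 m

Leg 1 (136°, 4581 m): east 4581 sin 136° = 3182.23, north 4581 cos 136° = -3295.30
Leg 2 (022°, 1578 m): east 1578 sin 22° = 591.13, north 1578 cos 22° = 1463.10
Leg 3 (333°, 2241 m): east 2241 sin 333° = -1017.39, north 2241 cos 333° = 1996.75
Current position: (2755.97, 164.55). Target: (1495, -727). Remaining: Δeast = -1260.97, Δnorth = -891.55.
Bearing = atan2(-1260.97, -891.55) mod 360° = 234.74°; distance = √((-1260.97)² + (-891.55)²) = 1544.309 m.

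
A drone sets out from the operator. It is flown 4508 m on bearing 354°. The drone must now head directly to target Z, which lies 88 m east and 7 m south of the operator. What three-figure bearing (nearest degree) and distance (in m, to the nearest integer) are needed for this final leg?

Leg 1 (354°, 4508 m): east 4508 sin 354° = -471.21, north 4508 cos 354° = 4483.30
Current position: (-471.21, 4483.30). Target: (88, -7). Remaining: Δeast = 559.21, Δnorth = -4490.30.
Bearing = atan2(559.21, -4490.30) mod 360° = 172.90°; distance = √((559.21)² + (-4490.30)²) = 4524.992 m.

173°, 4525 m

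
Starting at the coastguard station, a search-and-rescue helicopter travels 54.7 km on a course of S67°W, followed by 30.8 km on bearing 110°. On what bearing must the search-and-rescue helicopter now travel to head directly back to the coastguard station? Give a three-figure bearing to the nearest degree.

Leg 1 (S67°W, 54.7 km): east 54.7 sin 247° = -50.35, north 54.7 cos 247° = -21.37
Leg 2 (110°, 30.8 km): east 30.8 sin 110° = 28.94, north 30.8 cos 110° = -10.53
Net displacement: -21.41 east, -31.91 north. Direction back to start is (21.41, 31.91): bearing = atan2(21.41, 31.91) mod 360° = 33.86° ≈ 034°.

034°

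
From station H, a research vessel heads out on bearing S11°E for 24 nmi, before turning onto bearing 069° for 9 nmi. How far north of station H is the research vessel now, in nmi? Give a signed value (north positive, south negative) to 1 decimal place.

-20.3 nmi

Leg 1 (S11°E, 24 nmi): east 24 sin 169° = 4.58, north 24 cos 169° = -23.56
Leg 2 (069°, 9 nmi): east 9 sin 69° = 8.40, north 9 cos 69° = 3.23
Net north component: -20.33 nmi.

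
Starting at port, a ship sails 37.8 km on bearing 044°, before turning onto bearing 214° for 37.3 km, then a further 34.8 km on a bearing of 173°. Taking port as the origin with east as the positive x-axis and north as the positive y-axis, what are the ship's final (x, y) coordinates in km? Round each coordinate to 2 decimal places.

Leg 1 (044°, 37.8 km): east 37.8 sin 44° = 26.26, north 37.8 cos 44° = 27.19
Leg 2 (214°, 37.3 km): east 37.3 sin 214° = -20.86, north 37.3 cos 214° = -30.92
Leg 3 (173°, 34.8 km): east 34.8 sin 173° = 4.24, north 34.8 cos 173° = -34.54
Summing: 9.64 km east, -38.27 km north → (9.64, -38.27).

(9.64, -38.27)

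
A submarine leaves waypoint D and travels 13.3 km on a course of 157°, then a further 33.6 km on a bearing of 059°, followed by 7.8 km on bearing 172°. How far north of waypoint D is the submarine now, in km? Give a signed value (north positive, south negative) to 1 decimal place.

Leg 1 (157°, 13.3 km): east 13.3 sin 157° = 5.20, north 13.3 cos 157° = -12.24
Leg 2 (059°, 33.6 km): east 33.6 sin 59° = 28.80, north 33.6 cos 59° = 17.31
Leg 3 (172°, 7.8 km): east 7.8 sin 172° = 1.09, north 7.8 cos 172° = -7.72
Net north component: -2.66 km.

-2.7 km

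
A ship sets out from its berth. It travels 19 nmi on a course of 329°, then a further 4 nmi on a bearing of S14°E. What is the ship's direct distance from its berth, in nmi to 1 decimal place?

15.2 nmi

Leg 1 (329°, 19 nmi): east 19 sin 329° = -9.79, north 19 cos 329° = 16.29
Leg 2 (S14°E, 4 nmi): east 4 sin 166° = 0.97, north 4 cos 166° = -3.88
Net: -8.82 east, 12.40 north. Distance = √((-8.82)² + (12.40)²) = 15.220 nmi.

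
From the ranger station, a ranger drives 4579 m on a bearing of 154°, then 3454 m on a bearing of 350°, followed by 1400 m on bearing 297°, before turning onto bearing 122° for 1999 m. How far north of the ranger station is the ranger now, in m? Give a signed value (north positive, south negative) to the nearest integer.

-1138 m

Leg 1 (154°, 4579 m): east 4579 sin 154° = 2007.30, north 4579 cos 154° = -4115.58
Leg 2 (350°, 3454 m): east 3454 sin 350° = -599.78, north 3454 cos 350° = 3401.53
Leg 3 (297°, 1400 m): east 1400 sin 297° = -1247.41, north 1400 cos 297° = 635.59
Leg 4 (122°, 1999 m): east 1999 sin 122° = 1695.25, north 1999 cos 122° = -1059.31
Net north component: -1137.77 m.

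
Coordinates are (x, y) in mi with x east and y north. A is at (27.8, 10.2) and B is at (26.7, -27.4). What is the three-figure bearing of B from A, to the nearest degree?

182°

Δeast = 26.7 − 27.8 = -1.10; Δnorth = -27.4 − 10.2 = -37.60.
Bearing = atan2(Δeast, Δnorth) mod 360° = 181.68° ≈ 182°.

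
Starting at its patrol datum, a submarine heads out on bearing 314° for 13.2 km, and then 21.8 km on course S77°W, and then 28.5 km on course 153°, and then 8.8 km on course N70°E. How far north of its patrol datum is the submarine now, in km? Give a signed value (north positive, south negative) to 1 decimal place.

-18.1 km

Leg 1 (314°, 13.2 km): east 13.2 sin 314° = -9.50, north 13.2 cos 314° = 9.17
Leg 2 (S77°W, 21.8 km): east 21.8 sin 257° = -21.24, north 21.8 cos 257° = -4.90
Leg 3 (153°, 28.5 km): east 28.5 sin 153° = 12.94, north 28.5 cos 153° = -25.39
Leg 4 (N70°E, 8.8 km): east 8.8 sin 70° = 8.27, north 8.8 cos 70° = 3.01
Net north component: -18.12 km.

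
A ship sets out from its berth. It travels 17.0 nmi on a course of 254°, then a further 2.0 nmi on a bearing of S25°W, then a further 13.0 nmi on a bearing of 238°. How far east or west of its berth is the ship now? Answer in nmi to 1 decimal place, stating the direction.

28.2 nmi west

Leg 1 (254°, 17.0 nmi): east 17.0 sin 254° = -16.34, north 17.0 cos 254° = -4.69
Leg 2 (S25°W, 2.0 nmi): east 2.0 sin 205° = -0.85, north 2.0 cos 205° = -1.81
Leg 3 (238°, 13.0 nmi): east 13.0 sin 238° = -11.02, north 13.0 cos 238° = -6.89
Net east component: -28.21 nmi.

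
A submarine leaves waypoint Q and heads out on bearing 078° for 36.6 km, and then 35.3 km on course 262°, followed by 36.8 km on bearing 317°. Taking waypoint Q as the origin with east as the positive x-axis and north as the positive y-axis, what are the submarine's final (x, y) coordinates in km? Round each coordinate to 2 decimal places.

(-24.25, 29.61)

Leg 1 (078°, 36.6 km): east 36.6 sin 78° = 35.80, north 36.6 cos 78° = 7.61
Leg 2 (262°, 35.3 km): east 35.3 sin 262° = -34.96, north 35.3 cos 262° = -4.91
Leg 3 (317°, 36.8 km): east 36.8 sin 317° = -25.10, north 36.8 cos 317° = 26.91
Summing: -24.25 km east, 29.61 km north → (-24.25, 29.61).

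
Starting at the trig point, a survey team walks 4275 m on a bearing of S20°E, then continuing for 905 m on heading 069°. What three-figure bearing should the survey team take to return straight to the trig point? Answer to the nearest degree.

Leg 1 (S20°E, 4275 m): east 4275 sin 160° = 1462.14, north 4275 cos 160° = -4017.19
Leg 2 (069°, 905 m): east 905 sin 69° = 844.89, north 905 cos 69° = 324.32
Net displacement: 2307.03 east, -3692.86 north. Direction back to start is (-2307.03, 3692.86): bearing = atan2(-2307.03, 3692.86) mod 360° = 328.01° ≈ 328°.

328°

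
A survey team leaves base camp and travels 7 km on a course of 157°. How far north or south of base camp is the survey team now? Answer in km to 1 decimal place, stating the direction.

Leg 1 (157°, 7 km): east 7 sin 157° = 2.74, north 7 cos 157° = -6.44
Net north component: -6.44 km.

6.4 km south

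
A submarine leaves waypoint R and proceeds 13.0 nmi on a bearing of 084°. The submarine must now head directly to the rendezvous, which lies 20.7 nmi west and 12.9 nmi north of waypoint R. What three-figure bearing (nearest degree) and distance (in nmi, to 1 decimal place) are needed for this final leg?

Leg 1 (084°, 13.0 nmi): east 13.0 sin 84° = 12.93, north 13.0 cos 84° = 1.36
Current position: (12.93, 1.36). Target: (-20.7, 12.9). Remaining: Δeast = -33.63, Δnorth = 11.54.
Bearing = atan2(-33.63, 11.54) mod 360° = 288.94°; distance = √((-33.63)² + (11.54)²) = 35.554 nmi.

289°, 35.6 nmi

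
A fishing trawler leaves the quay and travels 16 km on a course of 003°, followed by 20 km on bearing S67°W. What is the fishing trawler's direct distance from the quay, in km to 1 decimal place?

Leg 1 (003°, 16 km): east 16 sin 3° = 0.84, north 16 cos 3° = 15.98
Leg 2 (S67°W, 20 km): east 20 sin 247° = -18.41, north 20 cos 247° = -7.81
Net: -17.57 east, 8.16 north. Distance = √((-17.57)² + (8.16)²) = 19.376 km.

19.4 km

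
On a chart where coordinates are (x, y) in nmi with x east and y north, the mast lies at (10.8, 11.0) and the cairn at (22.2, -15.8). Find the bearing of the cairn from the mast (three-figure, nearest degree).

157°

Δeast = 22.2 − 10.8 = 11.40; Δnorth = -15.8 − 11.0 = -26.80.
Bearing = atan2(Δeast, Δnorth) mod 360° = 156.96° ≈ 157°.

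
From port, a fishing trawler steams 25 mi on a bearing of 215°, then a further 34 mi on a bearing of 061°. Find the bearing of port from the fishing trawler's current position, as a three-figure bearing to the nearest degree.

Leg 1 (215°, 25 mi): east 25 sin 215° = -14.34, north 25 cos 215° = -20.48
Leg 2 (061°, 34 mi): east 34 sin 61° = 29.74, north 34 cos 61° = 16.48
Net displacement: 15.40 east, -4.00 north. Direction back to start is (-15.40, 4.00): bearing = atan2(-15.40, 4.00) mod 360° = 284.55° ≈ 285°.

285°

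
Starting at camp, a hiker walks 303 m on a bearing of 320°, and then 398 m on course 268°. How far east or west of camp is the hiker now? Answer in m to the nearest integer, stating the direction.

593 m west

Leg 1 (320°, 303 m): east 303 sin 320° = -194.76, north 303 cos 320° = 232.11
Leg 2 (268°, 398 m): east 398 sin 268° = -397.76, north 398 cos 268° = -13.89
Net east component: -592.52 m.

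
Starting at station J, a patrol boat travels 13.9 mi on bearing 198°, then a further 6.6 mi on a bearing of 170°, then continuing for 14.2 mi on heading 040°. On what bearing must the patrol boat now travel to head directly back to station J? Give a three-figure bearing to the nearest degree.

326°

Leg 1 (198°, 13.9 mi): east 13.9 sin 198° = -4.30, north 13.9 cos 198° = -13.22
Leg 2 (170°, 6.6 mi): east 6.6 sin 170° = 1.15, north 6.6 cos 170° = -6.50
Leg 3 (040°, 14.2 mi): east 14.2 sin 40° = 9.13, north 14.2 cos 40° = 10.88
Net displacement: 5.98 east, -8.84 north. Direction back to start is (-5.98, 8.84): bearing = atan2(-5.98, 8.84) mod 360° = 325.94° ≈ 326°.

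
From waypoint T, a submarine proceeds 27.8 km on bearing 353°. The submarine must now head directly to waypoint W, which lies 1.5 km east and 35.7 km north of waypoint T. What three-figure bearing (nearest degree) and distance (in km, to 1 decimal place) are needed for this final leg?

Leg 1 (353°, 27.8 km): east 27.8 sin 353° = -3.39, north 27.8 cos 353° = 27.59
Current position: (-3.39, 27.59). Target: (1.5, 35.7). Remaining: Δeast = 4.89, Δnorth = 8.11.
Bearing = atan2(4.89, 8.11) mod 360° = 31.09°; distance = √((4.89)² + (8.11)²) = 9.467 km.

031°, 9.5 km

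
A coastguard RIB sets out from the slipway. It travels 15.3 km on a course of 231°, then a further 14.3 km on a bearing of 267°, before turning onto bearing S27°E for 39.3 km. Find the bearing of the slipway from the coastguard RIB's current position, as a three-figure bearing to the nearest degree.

Leg 1 (231°, 15.3 km): east 15.3 sin 231° = -11.89, north 15.3 cos 231° = -9.63
Leg 2 (267°, 14.3 km): east 14.3 sin 267° = -14.28, north 14.3 cos 267° = -0.75
Leg 3 (S27°E, 39.3 km): east 39.3 sin 153° = 17.84, north 39.3 cos 153° = -35.02
Net displacement: -8.33 east, -45.39 north. Direction back to start is (8.33, 45.39): bearing = atan2(8.33, 45.39) mod 360° = 10.40° ≈ 010°.

010°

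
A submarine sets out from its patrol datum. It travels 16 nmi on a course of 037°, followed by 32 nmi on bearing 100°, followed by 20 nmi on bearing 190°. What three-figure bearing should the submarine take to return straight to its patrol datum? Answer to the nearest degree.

Leg 1 (037°, 16 nmi): east 16 sin 37° = 9.63, north 16 cos 37° = 12.78
Leg 2 (100°, 32 nmi): east 32 sin 100° = 31.51, north 32 cos 100° = -5.56
Leg 3 (190°, 20 nmi): east 20 sin 190° = -3.47, north 20 cos 190° = -19.70
Net displacement: 37.67 east, -12.47 north. Direction back to start is (-37.67, 12.47): bearing = atan2(-37.67, 12.47) mod 360° = 288.32° ≈ 288°.

288°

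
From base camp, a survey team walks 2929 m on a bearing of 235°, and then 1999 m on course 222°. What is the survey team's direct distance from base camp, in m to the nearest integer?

Leg 1 (235°, 2929 m): east 2929 sin 235° = -2399.30, north 2929 cos 235° = -1680.01
Leg 2 (222°, 1999 m): east 1999 sin 222° = -1337.59, north 1999 cos 222° = -1485.55
Net: -3736.89 east, -3165.55 north. Distance = √((-3736.89)² + (-3165.55)²) = 4897.454 m.

4897 m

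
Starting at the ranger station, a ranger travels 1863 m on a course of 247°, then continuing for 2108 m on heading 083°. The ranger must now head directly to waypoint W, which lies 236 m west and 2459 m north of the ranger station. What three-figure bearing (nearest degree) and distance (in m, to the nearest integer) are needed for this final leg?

348°, 2994 m

Leg 1 (247°, 1863 m): east 1863 sin 247° = -1714.90, north 1863 cos 247° = -727.93
Leg 2 (083°, 2108 m): east 2108 sin 83° = 2092.29, north 2108 cos 83° = 256.90
Current position: (377.39, -471.03). Target: (-236, 2459). Remaining: Δeast = -613.39, Δnorth = 2930.03.
Bearing = atan2(-613.39, 2930.03) mod 360° = 348.18°; distance = √((-613.39)² + (2930.03)²) = 2993.548 m.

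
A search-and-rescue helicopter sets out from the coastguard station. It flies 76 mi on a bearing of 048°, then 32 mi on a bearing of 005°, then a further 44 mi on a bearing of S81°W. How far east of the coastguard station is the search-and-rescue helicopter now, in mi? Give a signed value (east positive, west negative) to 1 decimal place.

15.8 mi

Leg 1 (048°, 76 mi): east 76 sin 48° = 56.48, north 76 cos 48° = 50.85
Leg 2 (005°, 32 mi): east 32 sin 5° = 2.79, north 32 cos 5° = 31.88
Leg 3 (S81°W, 44 mi): east 44 sin 261° = -43.46, north 44 cos 261° = -6.88
Net east component: 15.81 mi.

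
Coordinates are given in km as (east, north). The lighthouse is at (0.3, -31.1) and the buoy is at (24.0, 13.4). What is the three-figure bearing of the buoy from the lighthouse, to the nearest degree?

028°

Δeast = 24.0 − 0.3 = 23.70; Δnorth = 13.4 − -31.1 = 44.50.
Bearing = atan2(Δeast, Δnorth) mod 360° = 28.04° ≈ 028°.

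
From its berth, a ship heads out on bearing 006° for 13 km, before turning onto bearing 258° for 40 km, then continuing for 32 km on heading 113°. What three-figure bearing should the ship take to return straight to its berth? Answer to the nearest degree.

Leg 1 (006°, 13 km): east 13 sin 6° = 1.36, north 13 cos 6° = 12.93
Leg 2 (258°, 40 km): east 40 sin 258° = -39.13, north 40 cos 258° = -8.32
Leg 3 (113°, 32 km): east 32 sin 113° = 29.46, north 32 cos 113° = -12.50
Net displacement: -8.31 east, -7.89 north. Direction back to start is (8.31, 7.89): bearing = atan2(8.31, 7.89) mod 360° = 46.48° ≈ 046°.

046°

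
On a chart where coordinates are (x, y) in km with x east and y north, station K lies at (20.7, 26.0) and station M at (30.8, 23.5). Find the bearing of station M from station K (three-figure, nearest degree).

Δeast = 30.8 − 20.7 = 10.10; Δnorth = 23.5 − 26.0 = -2.50.
Bearing = atan2(Δeast, Δnorth) mod 360° = 103.90° ≈ 104°.

104°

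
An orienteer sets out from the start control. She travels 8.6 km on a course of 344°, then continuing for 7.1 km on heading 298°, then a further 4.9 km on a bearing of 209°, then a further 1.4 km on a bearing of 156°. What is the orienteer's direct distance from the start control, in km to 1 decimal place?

12.1 km

Leg 1 (344°, 8.6 km): east 8.6 sin 344° = -2.37, north 8.6 cos 344° = 8.27
Leg 2 (298°, 7.1 km): east 7.1 sin 298° = -6.27, north 7.1 cos 298° = 3.33
Leg 3 (209°, 4.9 km): east 4.9 sin 209° = -2.38, north 4.9 cos 209° = -4.29
Leg 4 (156°, 1.4 km): east 1.4 sin 156° = 0.57, north 1.4 cos 156° = -1.28
Net: -10.45 east, 6.04 north. Distance = √((-10.45)² + (6.04)²) = 12.064 km.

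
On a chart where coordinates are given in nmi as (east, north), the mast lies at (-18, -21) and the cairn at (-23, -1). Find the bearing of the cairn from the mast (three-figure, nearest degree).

346°

Δeast = -23 − -18 = -5.00; Δnorth = -1 − -21 = 20.00.
Bearing = atan2(Δeast, Δnorth) mod 360° = 345.96° ≈ 346°.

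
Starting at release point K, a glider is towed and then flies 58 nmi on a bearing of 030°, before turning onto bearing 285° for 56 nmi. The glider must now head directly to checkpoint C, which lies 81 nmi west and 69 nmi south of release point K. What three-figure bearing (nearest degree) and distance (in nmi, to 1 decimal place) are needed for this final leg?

203°, 144.9 nmi

Leg 1 (030°, 58 nmi): east 58 sin 30° = 29.00, north 58 cos 30° = 50.23
Leg 2 (285°, 56 nmi): east 56 sin 285° = -54.09, north 56 cos 285° = 14.49
Current position: (-25.09, 64.72). Target: (-81, -69). Remaining: Δeast = -55.91, Δnorth = -133.72.
Bearing = atan2(-55.91, -133.72) mod 360° = 202.69°; distance = √((-55.91)² + (-133.72)²) = 144.940 nmi.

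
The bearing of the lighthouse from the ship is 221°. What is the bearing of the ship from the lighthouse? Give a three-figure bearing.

041°

Back-bearing = 221° − 180° = 041°.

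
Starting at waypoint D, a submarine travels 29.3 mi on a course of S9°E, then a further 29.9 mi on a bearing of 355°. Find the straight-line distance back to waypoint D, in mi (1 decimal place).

Leg 1 (S9°E, 29.3 mi): east 29.3 sin 171° = 4.58, north 29.3 cos 171° = -28.94
Leg 2 (355°, 29.9 mi): east 29.9 sin 355° = -2.61, north 29.9 cos 355° = 29.79
Net: 1.98 east, 0.85 north. Distance = √((1.98)² + (0.85)²) = 2.151 mi.

2.2 mi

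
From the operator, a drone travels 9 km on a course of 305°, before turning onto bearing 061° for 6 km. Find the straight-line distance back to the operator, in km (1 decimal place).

Leg 1 (305°, 9 km): east 9 sin 305° = -7.37, north 9 cos 305° = 5.16
Leg 2 (061°, 6 km): east 6 sin 61° = 5.25, north 6 cos 61° = 2.91
Net: -2.12 east, 8.07 north. Distance = √((-2.12)² + (8.07)²) = 8.346 km.

8.3 km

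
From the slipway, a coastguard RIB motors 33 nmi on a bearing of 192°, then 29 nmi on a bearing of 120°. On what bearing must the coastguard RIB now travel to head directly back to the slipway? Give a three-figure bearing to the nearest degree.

339°

Leg 1 (192°, 33 nmi): east 33 sin 192° = -6.86, north 33 cos 192° = -32.28
Leg 2 (120°, 29 nmi): east 29 sin 120° = 25.11, north 29 cos 120° = -14.50
Net displacement: 18.25 east, -46.78 north. Direction back to start is (-18.25, 46.78): bearing = atan2(-18.25, 46.78) mod 360° = 338.68° ≈ 339°.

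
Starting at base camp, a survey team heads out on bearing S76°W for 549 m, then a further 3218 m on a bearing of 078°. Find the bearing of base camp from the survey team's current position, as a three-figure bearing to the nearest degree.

258°

Leg 1 (S76°W, 549 m): east 549 sin 256° = -532.69, north 549 cos 256° = -132.82
Leg 2 (078°, 3218 m): east 3218 sin 78° = 3147.68, north 3218 cos 78° = 669.06
Net displacement: 2614.99 east, 536.24 north. Direction back to start is (-2614.99, -536.24): bearing = atan2(-2614.99, -536.24) mod 360° = 258.41° ≈ 258°.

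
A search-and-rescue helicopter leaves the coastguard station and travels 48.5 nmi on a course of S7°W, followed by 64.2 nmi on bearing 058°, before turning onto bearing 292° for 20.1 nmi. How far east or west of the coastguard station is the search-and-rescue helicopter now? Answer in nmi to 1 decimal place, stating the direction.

29.9 nmi east

Leg 1 (S7°W, 48.5 nmi): east 48.5 sin 187° = -5.91, north 48.5 cos 187° = -48.14
Leg 2 (058°, 64.2 nmi): east 64.2 sin 58° = 54.44, north 64.2 cos 58° = 34.02
Leg 3 (292°, 20.1 nmi): east 20.1 sin 292° = -18.64, north 20.1 cos 292° = 7.53
Net east component: 29.90 nmi.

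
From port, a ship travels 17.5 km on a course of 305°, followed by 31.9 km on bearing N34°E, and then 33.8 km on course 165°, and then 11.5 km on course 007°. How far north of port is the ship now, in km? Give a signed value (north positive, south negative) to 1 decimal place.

15.2 km

Leg 1 (305°, 17.5 km): east 17.5 sin 305° = -14.34, north 17.5 cos 305° = 10.04
Leg 2 (N34°E, 31.9 km): east 31.9 sin 34° = 17.84, north 31.9 cos 34° = 26.45
Leg 3 (165°, 33.8 km): east 33.8 sin 165° = 8.75, north 33.8 cos 165° = -32.65
Leg 4 (007°, 11.5 km): east 11.5 sin 7° = 1.40, north 11.5 cos 7° = 11.41
Net north component: 15.25 km.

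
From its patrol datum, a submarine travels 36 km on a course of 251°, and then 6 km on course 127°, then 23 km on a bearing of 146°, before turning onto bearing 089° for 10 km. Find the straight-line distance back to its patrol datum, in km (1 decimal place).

34.8 km

Leg 1 (251°, 36 km): east 36 sin 251° = -34.04, north 36 cos 251° = -11.72
Leg 2 (127°, 6 km): east 6 sin 127° = 4.79, north 6 cos 127° = -3.61
Leg 3 (146°, 23 km): east 23 sin 146° = 12.86, north 23 cos 146° = -19.07
Leg 4 (089°, 10 km): east 10 sin 89° = 10.00, north 10 cos 89° = 0.17
Net: -6.39 east, -34.22 north. Distance = √((-6.39)² + (-34.22)²) = 34.816 km.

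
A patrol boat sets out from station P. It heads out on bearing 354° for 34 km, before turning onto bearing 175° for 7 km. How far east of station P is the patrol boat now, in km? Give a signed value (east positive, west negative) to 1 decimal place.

Leg 1 (354°, 34 km): east 34 sin 354° = -3.55, north 34 cos 354° = 33.81
Leg 2 (175°, 7 km): east 7 sin 175° = 0.61, north 7 cos 175° = -6.97
Net east component: -2.94 km.

-2.9 km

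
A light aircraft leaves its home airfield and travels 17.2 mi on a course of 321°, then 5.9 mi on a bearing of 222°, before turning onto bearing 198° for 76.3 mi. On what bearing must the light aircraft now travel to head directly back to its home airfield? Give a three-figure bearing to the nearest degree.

Leg 1 (321°, 17.2 mi): east 17.2 sin 321° = -10.82, north 17.2 cos 321° = 13.37
Leg 2 (222°, 5.9 mi): east 5.9 sin 222° = -3.95, north 5.9 cos 222° = -4.38
Leg 3 (198°, 76.3 mi): east 76.3 sin 198° = -23.58, north 76.3 cos 198° = -72.57
Net displacement: -38.35 east, -63.58 north. Direction back to start is (38.35, 63.58): bearing = atan2(38.35, 63.58) mod 360° = 31.10° ≈ 031°.

031°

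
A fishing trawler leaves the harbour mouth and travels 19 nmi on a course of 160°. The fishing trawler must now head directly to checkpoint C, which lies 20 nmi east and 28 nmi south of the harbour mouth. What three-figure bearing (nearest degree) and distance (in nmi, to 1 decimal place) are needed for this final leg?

127°, 16.9 nmi

Leg 1 (160°, 19 nmi): east 19 sin 160° = 6.50, north 19 cos 160° = -17.85
Current position: (6.50, -17.85). Target: (20, -28). Remaining: Δeast = 13.50, Δnorth = -10.15.
Bearing = atan2(13.50, -10.15) mod 360° = 126.92°; distance = √((13.50)² + (-10.15)²) = 16.889 nmi.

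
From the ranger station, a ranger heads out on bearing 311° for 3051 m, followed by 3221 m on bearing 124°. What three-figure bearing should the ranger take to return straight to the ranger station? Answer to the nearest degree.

241°

Leg 1 (311°, 3051 m): east 3051 sin 311° = -2302.62, north 3051 cos 311° = 2001.64
Leg 2 (124°, 3221 m): east 3221 sin 124° = 2670.33, north 3221 cos 124° = -1801.16
Net displacement: 367.71 east, 200.48 north. Direction back to start is (-367.71, -200.48): bearing = atan2(-367.71, -200.48) mod 360° = 241.40° ≈ 241°.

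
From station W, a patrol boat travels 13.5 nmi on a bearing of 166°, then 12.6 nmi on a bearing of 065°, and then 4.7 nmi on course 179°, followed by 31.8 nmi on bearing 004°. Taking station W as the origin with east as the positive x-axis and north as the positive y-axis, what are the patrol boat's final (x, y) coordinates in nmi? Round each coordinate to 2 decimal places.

(16.99, 19.25)

Leg 1 (166°, 13.5 nmi): east 13.5 sin 166° = 3.27, north 13.5 cos 166° = -13.10
Leg 2 (065°, 12.6 nmi): east 12.6 sin 65° = 11.42, north 12.6 cos 65° = 5.32
Leg 3 (179°, 4.7 nmi): east 4.7 sin 179° = 0.08, north 4.7 cos 179° = -4.70
Leg 4 (004°, 31.8 nmi): east 31.8 sin 4° = 2.22, north 31.8 cos 4° = 31.72
Summing: 16.99 nmi east, 19.25 nmi north → (16.99, 19.25).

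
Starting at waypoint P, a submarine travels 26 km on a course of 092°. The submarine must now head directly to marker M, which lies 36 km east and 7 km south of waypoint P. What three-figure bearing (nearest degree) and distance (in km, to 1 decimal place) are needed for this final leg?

121°, 11.7 km

Leg 1 (092°, 26 km): east 26 sin 92° = 25.98, north 26 cos 92° = -0.91
Current position: (25.98, -0.91). Target: (36, -7). Remaining: Δeast = 10.02, Δnorth = -6.09.
Bearing = atan2(10.02, -6.09) mod 360° = 121.31°; distance = √((10.02)² + (-6.09)²) = 11.723 km.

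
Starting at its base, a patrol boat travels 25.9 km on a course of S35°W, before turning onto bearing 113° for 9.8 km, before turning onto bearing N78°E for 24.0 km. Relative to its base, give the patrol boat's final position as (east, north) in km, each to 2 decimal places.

(17.64, -20.06)

Leg 1 (S35°W, 25.9 km): east 25.9 sin 215° = -14.86, north 25.9 cos 215° = -21.22
Leg 2 (113°, 9.8 km): east 9.8 sin 113° = 9.02, north 9.8 cos 113° = -3.83
Leg 3 (N78°E, 24.0 km): east 24.0 sin 78° = 23.48, north 24.0 cos 78° = 4.99
Summing: 17.64 km east, -20.06 km north → (17.64, -20.06).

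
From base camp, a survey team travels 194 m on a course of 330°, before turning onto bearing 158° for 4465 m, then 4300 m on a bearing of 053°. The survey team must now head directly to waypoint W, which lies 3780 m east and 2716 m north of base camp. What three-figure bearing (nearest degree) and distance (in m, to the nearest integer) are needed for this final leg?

343°, 4281 m

Leg 1 (330°, 194 m): east 194 sin 330° = -97.00, north 194 cos 330° = 168.01
Leg 2 (158°, 4465 m): east 4465 sin 158° = 1672.62, north 4465 cos 158° = -4139.88
Leg 3 (053°, 4300 m): east 4300 sin 53° = 3434.13, north 4300 cos 53° = 2587.80
Current position: (5009.75, -1384.06). Target: (3780, 2716). Remaining: Δeast = -1229.75, Δnorth = 4100.06.
Bearing = atan2(-1229.75, 4100.06) mod 360° = 343.30°; distance = √((-1229.75)² + (4100.06)²) = 4280.514 m.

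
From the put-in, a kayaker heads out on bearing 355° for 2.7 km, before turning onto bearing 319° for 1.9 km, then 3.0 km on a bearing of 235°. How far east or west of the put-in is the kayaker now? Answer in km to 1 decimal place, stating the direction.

Leg 1 (355°, 2.7 km): east 2.7 sin 355° = -0.24, north 2.7 cos 355° = 2.69
Leg 2 (319°, 1.9 km): east 1.9 sin 319° = -1.25, north 1.9 cos 319° = 1.43
Leg 3 (235°, 3.0 km): east 3.0 sin 235° = -2.46, north 3.0 cos 235° = -1.72
Net east component: -3.94 km.

3.9 km west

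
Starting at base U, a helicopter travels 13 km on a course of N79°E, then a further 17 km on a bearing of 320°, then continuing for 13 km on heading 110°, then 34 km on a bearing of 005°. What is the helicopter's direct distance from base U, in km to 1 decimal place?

48.0 km

Leg 1 (N79°E, 13 km): east 13 sin 79° = 12.76, north 13 cos 79° = 2.48
Leg 2 (320°, 17 km): east 17 sin 320° = -10.93, north 17 cos 320° = 13.02
Leg 3 (110°, 13 km): east 13 sin 110° = 12.22, north 13 cos 110° = -4.45
Leg 4 (005°, 34 km): east 34 sin 5° = 2.96, north 34 cos 5° = 33.87
Net: 17.01 east, 44.93 north. Distance = √((17.01)² + (44.93)²) = 48.041 km.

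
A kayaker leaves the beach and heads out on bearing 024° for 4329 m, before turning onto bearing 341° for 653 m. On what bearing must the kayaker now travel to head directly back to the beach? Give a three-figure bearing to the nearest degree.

199°

Leg 1 (024°, 4329 m): east 4329 sin 24° = 1760.76, north 4329 cos 24° = 3954.74
Leg 2 (341°, 653 m): east 653 sin 341° = -212.60, north 653 cos 341° = 617.42
Net displacement: 1548.17 east, 4572.16 north. Direction back to start is (-1548.17, -4572.16): bearing = atan2(-1548.17, -4572.16) mod 360° = 198.71° ≈ 199°.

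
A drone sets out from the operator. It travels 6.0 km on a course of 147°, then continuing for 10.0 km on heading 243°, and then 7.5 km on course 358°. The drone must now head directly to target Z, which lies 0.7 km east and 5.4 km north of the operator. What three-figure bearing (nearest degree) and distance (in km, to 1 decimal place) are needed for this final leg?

Leg 1 (147°, 6.0 km): east 6.0 sin 147° = 3.27, north 6.0 cos 147° = -5.03
Leg 2 (243°, 10.0 km): east 10.0 sin 243° = -8.91, north 10.0 cos 243° = -4.54
Leg 3 (358°, 7.5 km): east 7.5 sin 358° = -0.26, north 7.5 cos 358° = 7.50
Current position: (-5.90, -2.08). Target: (0.7, 5.4). Remaining: Δeast = 6.60, Δnorth = 7.48.
Bearing = atan2(6.60, 7.48) mod 360° = 41.45°; distance = √((6.60)² + (7.48)²) = 9.975 km.

041°, 10.0 km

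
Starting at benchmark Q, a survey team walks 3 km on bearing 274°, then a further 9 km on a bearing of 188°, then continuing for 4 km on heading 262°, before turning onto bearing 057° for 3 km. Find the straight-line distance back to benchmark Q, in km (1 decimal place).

9.5 km

Leg 1 (274°, 3 km): east 3 sin 274° = -2.99, north 3 cos 274° = 0.21
Leg 2 (188°, 9 km): east 9 sin 188° = -1.25, north 9 cos 188° = -8.91
Leg 3 (262°, 4 km): east 4 sin 262° = -3.96, north 4 cos 262° = -0.56
Leg 4 (057°, 3 km): east 3 sin 57° = 2.52, north 3 cos 57° = 1.63
Net: -5.69 east, -7.63 north. Distance = √((-5.69)² + (-7.63)²) = 9.515 km.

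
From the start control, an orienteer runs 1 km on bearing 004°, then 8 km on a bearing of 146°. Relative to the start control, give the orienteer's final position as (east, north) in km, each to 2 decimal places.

Leg 1 (004°, 1 km): east 1 sin 4° = 0.07, north 1 cos 4° = 1.00
Leg 2 (146°, 8 km): east 8 sin 146° = 4.47, north 8 cos 146° = -6.63
Summing: 4.54 km east, -5.63 km north → (4.54, -5.63).

(4.54, -5.63)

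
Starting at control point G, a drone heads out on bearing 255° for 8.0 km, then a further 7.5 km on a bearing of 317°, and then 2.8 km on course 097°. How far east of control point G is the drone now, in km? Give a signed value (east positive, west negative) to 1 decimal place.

-10.1 km

Leg 1 (255°, 8.0 km): east 8.0 sin 255° = -7.73, north 8.0 cos 255° = -2.07
Leg 2 (317°, 7.5 km): east 7.5 sin 317° = -5.11, north 7.5 cos 317° = 5.49
Leg 3 (097°, 2.8 km): east 2.8 sin 97° = 2.78, north 2.8 cos 97° = -0.34
Net east component: -10.06 km.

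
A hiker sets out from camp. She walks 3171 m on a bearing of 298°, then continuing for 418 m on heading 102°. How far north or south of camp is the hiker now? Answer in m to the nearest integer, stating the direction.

1402 m north

Leg 1 (298°, 3171 m): east 3171 sin 298° = -2799.83, north 3171 cos 298° = 1488.69
Leg 2 (102°, 418 m): east 418 sin 102° = 408.87, north 418 cos 102° = -86.91
Net north component: 1401.79 m.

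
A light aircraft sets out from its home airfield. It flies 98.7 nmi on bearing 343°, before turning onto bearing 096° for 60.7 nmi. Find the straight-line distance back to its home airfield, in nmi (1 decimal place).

Leg 1 (343°, 98.7 nmi): east 98.7 sin 343° = -28.86, north 98.7 cos 343° = 94.39
Leg 2 (096°, 60.7 nmi): east 60.7 sin 96° = 60.37, north 60.7 cos 96° = -6.34
Net: 31.51 east, 88.04 north. Distance = √((31.51)² + (88.04)²) = 93.511 nmi.

93.5 nmi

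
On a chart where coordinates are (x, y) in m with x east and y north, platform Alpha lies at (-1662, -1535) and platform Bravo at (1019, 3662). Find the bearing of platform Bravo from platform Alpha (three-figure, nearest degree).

Δeast = 1019 − -1662 = 2681.00; Δnorth = 3662 − -1535 = 5197.00.
Bearing = atan2(Δeast, Δnorth) mod 360° = 27.29° ≈ 027°.

027°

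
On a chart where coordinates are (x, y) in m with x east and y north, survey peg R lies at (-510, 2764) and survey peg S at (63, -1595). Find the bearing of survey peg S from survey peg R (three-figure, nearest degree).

173°

Δeast = 63 − -510 = 573.00; Δnorth = -1595 − 2764 = -4359.00.
Bearing = atan2(Δeast, Δnorth) mod 360° = 172.51° ≈ 173°.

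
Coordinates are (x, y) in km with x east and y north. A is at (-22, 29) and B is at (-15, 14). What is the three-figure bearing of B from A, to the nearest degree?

Δeast = -15 − -22 = 7.00; Δnorth = 14 − 29 = -15.00.
Bearing = atan2(Δeast, Δnorth) mod 360° = 154.98° ≈ 155°.

155°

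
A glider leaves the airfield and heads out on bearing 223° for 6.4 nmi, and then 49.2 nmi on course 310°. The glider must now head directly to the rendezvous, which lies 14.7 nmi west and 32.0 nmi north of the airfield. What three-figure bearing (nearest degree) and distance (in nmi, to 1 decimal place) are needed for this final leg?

080°, 27.8 nmi

Leg 1 (223°, 6.4 nmi): east 6.4 sin 223° = -4.36, north 6.4 cos 223° = -4.68
Leg 2 (310°, 49.2 nmi): east 49.2 sin 310° = -37.69, north 49.2 cos 310° = 31.63
Current position: (-42.05, 26.94). Target: (-14.7, 32.0). Remaining: Δeast = 27.35, Δnorth = 5.06.
Bearing = atan2(27.35, 5.06) mod 360° = 79.53°; distance = √((27.35)² + (5.06)²) = 27.817 nmi.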